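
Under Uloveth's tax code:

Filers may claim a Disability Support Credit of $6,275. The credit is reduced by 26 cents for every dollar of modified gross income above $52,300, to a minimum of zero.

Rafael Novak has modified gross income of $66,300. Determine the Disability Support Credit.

Disability Support Credit: 26% of the $14,000 excess over $52,300 is $3,640; credit = $6,275 − $3,640 = $2,635.

$2,635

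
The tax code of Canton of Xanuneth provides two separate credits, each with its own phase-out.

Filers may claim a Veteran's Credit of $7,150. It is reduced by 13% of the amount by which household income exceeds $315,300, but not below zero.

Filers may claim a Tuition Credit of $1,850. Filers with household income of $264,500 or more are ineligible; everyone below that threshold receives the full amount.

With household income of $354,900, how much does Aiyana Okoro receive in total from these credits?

$2,002

Veteran's Credit: 13% of the $39,600 excess over $315,300 is $5,148; credit = $7,150 − $5,148 = $2,002.
Tuition Credit: $354,900 meets or exceeds the $264,500 cutoff, so the credit is $0.
Total: $2,002 + $0 = $2,002.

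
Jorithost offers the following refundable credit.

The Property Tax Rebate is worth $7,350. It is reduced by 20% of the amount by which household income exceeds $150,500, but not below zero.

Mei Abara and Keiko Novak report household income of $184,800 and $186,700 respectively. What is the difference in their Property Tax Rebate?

$380

Mei ($184,800): Property Tax Rebate: 20% of the $34,300 excess over $150,500 is $6,860; credit = $7,350 − $6,860 = $490.
Keiko ($186,700): Property Tax Rebate: 20% of the $36,200 excess over $150,500 is $7,240; credit = $7,350 − $7,240 = $110.
Difference: |$490 − $110| = $380.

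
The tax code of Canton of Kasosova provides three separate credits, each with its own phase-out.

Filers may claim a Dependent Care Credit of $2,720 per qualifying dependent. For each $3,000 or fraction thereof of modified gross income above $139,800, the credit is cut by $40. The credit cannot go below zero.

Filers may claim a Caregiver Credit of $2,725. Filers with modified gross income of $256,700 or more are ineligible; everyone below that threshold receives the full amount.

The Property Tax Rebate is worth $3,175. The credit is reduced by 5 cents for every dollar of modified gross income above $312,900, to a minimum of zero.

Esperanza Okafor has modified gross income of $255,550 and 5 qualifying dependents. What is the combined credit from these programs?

$17,940

Dependent Care Credit: base = 5 × $2,720 = $13,600. income exceeds $139,800 by $115,750, which is 39 full-or-partial $3,000 increments; reduction = 39 × $40 = $1,560, leaving $12,040.
Caregiver Credit: $255,550 is below the $256,700 cutoff, so the full $2,725 applies.
Property Tax Rebate: $255,550 is at or below the $312,900 threshold, so the full $3,175 applies.
Total: $12,040 + $2,725 + $3,175 = $17,940.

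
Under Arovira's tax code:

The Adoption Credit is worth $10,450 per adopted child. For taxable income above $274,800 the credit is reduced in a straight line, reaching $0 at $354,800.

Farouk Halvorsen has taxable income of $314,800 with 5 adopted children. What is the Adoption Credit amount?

Adoption Credit: base = 5 × $10,450 = $52,250. $314,800 is $40,000 into a $80,000 phase-out range, leaving 40,000/80,000 of the credit: $52,250 × 40,000/80,000 = $26,125.

$26,125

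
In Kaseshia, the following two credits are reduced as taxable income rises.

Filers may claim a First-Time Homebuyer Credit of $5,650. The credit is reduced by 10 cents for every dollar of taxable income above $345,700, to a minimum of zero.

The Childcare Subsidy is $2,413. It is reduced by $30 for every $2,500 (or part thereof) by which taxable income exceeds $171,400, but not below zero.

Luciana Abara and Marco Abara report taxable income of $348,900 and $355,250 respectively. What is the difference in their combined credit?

Luciana ($348,900): First-Time Homebuyer Credit: 10% of the $3,200 excess over $345,700 is $320; credit = $5,650 − $320 = $5,330. Childcare Subsidy: income exceeds $171,400 by $177,500, which is 71 full-or-partial $2,500 increments; reduction = 71 × $30 = $2,130, leaving $283. total $5,330 + $283 = $5,613
Marco ($355,250): First-Time Homebuyer Credit: 10% of the $9,550 excess over $345,700 is $955; credit = $5,650 − $955 = $4,695. Childcare Subsidy: income exceeds $171,400 by $183,850, which is 74 full-or-partial $2,500 increments; reduction = 74 × $30 = $2,220, leaving $193. total $4,695 + $193 = $4,888
Difference: |$5,613 − $4,888| = $725.

$725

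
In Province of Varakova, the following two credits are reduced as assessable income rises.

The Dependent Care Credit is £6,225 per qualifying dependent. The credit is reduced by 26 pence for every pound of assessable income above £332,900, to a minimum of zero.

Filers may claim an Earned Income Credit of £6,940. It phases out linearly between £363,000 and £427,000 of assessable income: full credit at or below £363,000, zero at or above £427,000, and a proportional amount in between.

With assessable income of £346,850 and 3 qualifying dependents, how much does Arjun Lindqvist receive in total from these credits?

Dependent Care Credit: base = 3 × £6,225 = £18,675. 26% of the £13,950 excess over £332,900 is £3,627; credit = £18,675 − £3,627 = £15,048.
Earned Income Credit: £346,850 is at or below the £363,000 threshold, so the full £6,940 applies.
Total: £15,048 + £6,940 = £21,988.

£21,988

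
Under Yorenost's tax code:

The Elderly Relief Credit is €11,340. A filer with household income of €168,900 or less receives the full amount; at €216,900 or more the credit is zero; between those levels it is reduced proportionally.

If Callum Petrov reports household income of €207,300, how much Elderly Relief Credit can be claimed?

Elderly Relief Credit: €207,300 is €38,400 into a €48,000 phase-out range, leaving 9,600/48,000 of the credit: €11,340 × 9,600/48,000 = €2,268.

€2,268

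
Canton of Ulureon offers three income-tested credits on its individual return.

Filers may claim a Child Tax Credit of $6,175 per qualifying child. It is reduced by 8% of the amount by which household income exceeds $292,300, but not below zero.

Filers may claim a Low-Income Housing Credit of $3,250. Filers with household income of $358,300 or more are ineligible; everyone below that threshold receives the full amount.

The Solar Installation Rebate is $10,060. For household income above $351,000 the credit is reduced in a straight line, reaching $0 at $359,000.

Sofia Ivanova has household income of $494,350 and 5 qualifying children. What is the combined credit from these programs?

Child Tax Credit: base = 5 × $6,175 = $30,875. 8% of the $202,050 excess over $292,300 is $16,164; credit = $30,875 − $16,164 = $14,711.
Low-Income Housing Credit: $494,350 meets or exceeds the $358,300 cutoff, so the credit is $0.
Solar Installation Rebate: $494,350 is at or above $359,000, so the credit is $0.
Total: $14,711 + $0 + $0 = $14,711.

$14,711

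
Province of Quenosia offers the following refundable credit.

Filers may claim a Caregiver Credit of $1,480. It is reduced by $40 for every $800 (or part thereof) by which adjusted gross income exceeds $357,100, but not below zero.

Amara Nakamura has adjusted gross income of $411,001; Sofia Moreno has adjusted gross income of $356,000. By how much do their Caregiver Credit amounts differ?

Amara ($411,001): Caregiver Credit: income exceeds $357,100 by $53,901 → 68 increments × $40 = $2,720 ≥ base, so the credit is $0.
Sofia ($356,000): Caregiver Credit: $356,000 is at or below the $357,100 threshold, so the full $1,480 applies.
Difference: |$0 − $1,480| = $1,480.

$1,480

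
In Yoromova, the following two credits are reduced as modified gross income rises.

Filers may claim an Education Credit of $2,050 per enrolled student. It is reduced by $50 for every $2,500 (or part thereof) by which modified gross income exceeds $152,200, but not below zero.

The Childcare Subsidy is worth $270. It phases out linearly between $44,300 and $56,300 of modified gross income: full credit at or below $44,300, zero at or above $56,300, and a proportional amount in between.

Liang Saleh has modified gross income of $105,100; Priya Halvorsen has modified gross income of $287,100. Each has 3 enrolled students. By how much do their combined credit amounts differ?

Liang ($105,100): Education Credit: base = 3 × $2,050 = $6,150. $105,100 is at or below the $152,200 threshold, so the full $6,150 applies. Childcare Subsidy: $105,100 is at or above $56,300, so the credit is $0. total $6,150 + $0 = $6,150
Priya ($287,100): Education Credit: base = 3 × $2,050 = $6,150. income exceeds $152,200 by $134,900, which is 54 full-or-partial $2,500 increments; reduction = 54 × $50 = $2,700, leaving $3,450. Childcare Subsidy: $287,100 is at or above $56,300, so the credit is $0. total $3,450 + $0 = $3,450
Difference: |$6,150 − $3,450| = $2,700.

$2,700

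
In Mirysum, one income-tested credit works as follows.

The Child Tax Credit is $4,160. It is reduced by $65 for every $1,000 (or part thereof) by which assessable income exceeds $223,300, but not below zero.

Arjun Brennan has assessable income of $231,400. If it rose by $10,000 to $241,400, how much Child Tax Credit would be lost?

At $231,400 — income exceeds $223,300 by $8,100, which is 9 full-or-partial $1,000 increments; reduction = 9 × $65 = $585, leaving $3,575.
At $241,400 — income exceeds $223,300 by $18,100, which is 19 full-or-partial $1,000 increments; reduction = 19 × $65 = $1,235, leaving $2,925.
Lost: $3,575 − $2,925 = $650.

$650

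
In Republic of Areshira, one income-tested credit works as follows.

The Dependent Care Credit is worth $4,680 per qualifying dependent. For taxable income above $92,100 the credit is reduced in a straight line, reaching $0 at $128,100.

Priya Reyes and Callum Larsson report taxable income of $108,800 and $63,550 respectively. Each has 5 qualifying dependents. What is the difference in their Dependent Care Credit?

$10,855

Priya ($108,800): Dependent Care Credit: base = 5 × $4,680 = $23,400. $108,800 is $16,700 into a $36,000 phase-out range, leaving 19,300/36,000 of the credit: $23,400 × 19,300/36,000 = $12,545.
Callum ($63,550): Dependent Care Credit: base = 5 × $4,680 = $23,400. $63,550 is at or below the $92,100 threshold, so the full $23,400 applies.
Difference: |$12,545 − $23,400| = $10,855.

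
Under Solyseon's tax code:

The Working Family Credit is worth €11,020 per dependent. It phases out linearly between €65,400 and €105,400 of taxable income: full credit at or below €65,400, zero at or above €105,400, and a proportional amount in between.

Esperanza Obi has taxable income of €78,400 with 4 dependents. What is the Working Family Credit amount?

€29,754

Working Family Credit: base = 4 × €11,020 = €44,080. €78,400 is €13,000 into a €40,000 phase-out range, leaving 27,000/40,000 of the credit: €44,080 × 27,000/40,000 = €29,754.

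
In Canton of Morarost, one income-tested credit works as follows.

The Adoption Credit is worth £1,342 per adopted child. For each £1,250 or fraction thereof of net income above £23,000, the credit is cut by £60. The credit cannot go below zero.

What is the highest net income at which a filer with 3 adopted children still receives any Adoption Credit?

Full credit = 3 × £1,342 = £4,026.
After 67 increments the reduction is 67 × £60 = £4,020, leaving £6; one more increment wipes it out. Increment 67 ends at excess 67 × £1,250 = £83,750, so the highest qualifying income is £23,000 + £83,750 = £106,750.

£106,750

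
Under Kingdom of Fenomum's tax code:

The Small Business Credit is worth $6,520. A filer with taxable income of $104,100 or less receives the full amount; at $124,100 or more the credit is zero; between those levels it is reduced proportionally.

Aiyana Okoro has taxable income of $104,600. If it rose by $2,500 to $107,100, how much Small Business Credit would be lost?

$815

At $104,600 — $104,600 is $500 into a $20,000 phase-out range, leaving 19,500/20,000 of the credit: $6,520 × 19,500/20,000 = $6,357.
At $107,100 — $107,100 is $3,000 into a $20,000 phase-out range, leaving 17,000/20,000 of the credit: $6,520 × 17,000/20,000 = $5,542.
Lost: $6,357 − $5,542 = $815.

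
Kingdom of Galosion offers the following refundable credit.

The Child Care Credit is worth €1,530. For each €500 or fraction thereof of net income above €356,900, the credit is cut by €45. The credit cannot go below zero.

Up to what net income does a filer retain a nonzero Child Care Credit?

After 33 increments the reduction is 33 × €45 = €1,485, leaving €45; one more increment wipes it out. Increment 33 ends at excess 33 × €500 = €16,500, so the highest qualifying income is €356,900 + €16,500 = €373,400.

€373,400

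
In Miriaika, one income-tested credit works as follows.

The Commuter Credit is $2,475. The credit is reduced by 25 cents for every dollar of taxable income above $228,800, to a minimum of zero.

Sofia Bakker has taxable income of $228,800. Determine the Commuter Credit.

Commuter Credit: $228,800 is at or below the $228,800 threshold, so the full $2,475 applies.

$2,475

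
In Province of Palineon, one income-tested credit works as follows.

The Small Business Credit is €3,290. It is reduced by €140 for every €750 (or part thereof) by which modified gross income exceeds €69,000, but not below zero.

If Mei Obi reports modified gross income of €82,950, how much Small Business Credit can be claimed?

Small Business Credit: income exceeds €69,000 by €13,950, which is 19 full-or-partial €750 increments; reduction = 19 × €140 = €2,660, leaving €630.

€630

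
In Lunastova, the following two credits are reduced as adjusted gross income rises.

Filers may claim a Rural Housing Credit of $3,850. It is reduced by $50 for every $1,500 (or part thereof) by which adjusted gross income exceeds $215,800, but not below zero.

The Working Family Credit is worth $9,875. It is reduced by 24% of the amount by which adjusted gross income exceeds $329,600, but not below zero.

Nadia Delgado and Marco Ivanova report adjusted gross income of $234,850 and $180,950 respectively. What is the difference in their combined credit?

Nadia ($234,850): Rural Housing Credit: income exceeds $215,800 by $19,050, which is 13 full-or-partial $1,500 increments; reduction = 13 × $50 = $650, leaving $3,200. Working Family Credit: $234,850 is at or below the $329,600 threshold, so the full $9,875 applies. total $3,200 + $9,875 = $13,075
Marco ($180,950): Rural Housing Credit: $180,950 is at or below the $215,800 threshold, so the full $3,850 applies. Working Family Credit: $180,950 is at or below the $329,600 threshold, so the full $9,875 applies. total $3,850 + $9,875 = $13,725
Difference: |$13,075 − $13,725| = $650.

$650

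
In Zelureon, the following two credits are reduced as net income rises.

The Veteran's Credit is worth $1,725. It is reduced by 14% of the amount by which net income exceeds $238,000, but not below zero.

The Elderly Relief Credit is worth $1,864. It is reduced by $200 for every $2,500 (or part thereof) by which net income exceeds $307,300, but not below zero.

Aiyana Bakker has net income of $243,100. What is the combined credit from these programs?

$2,875

Veteran's Credit: 14% of the $5,100 excess over $238,000 is $714; credit = $1,725 − $714 = $1,011.
Elderly Relief Credit: $243,100 is at or below the $307,300 threshold, so the full $1,864 applies.
Total: $1,011 + $1,864 = $2,875.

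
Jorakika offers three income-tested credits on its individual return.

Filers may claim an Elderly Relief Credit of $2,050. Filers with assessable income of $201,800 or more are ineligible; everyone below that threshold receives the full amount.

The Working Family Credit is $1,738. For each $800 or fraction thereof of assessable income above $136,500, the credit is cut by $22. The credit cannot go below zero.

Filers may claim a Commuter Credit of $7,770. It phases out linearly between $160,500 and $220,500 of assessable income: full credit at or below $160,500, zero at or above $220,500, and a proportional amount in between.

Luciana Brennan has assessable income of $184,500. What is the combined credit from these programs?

Elderly Relief Credit: $184,500 is below the $201,800 cutoff, so the full $2,050 applies.
Working Family Credit: income exceeds $136,500 by $48,000, which is 60 full-or-partial $800 increments; reduction = 60 × $22 = $1,320, leaving $418.
Commuter Credit: $184,500 is $24,000 into a $60,000 phase-out range, leaving 36,000/60,000 of the credit: $7,770 × 36,000/60,000 = $4,662.
Total: $2,050 + $418 + $4,662 = $7,130.

$7,130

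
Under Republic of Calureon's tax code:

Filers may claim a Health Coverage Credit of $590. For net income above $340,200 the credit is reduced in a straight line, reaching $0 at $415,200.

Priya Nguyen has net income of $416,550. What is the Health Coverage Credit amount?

Health Coverage Credit: $416,550 is at or above $415,200, so the credit is $0.

$0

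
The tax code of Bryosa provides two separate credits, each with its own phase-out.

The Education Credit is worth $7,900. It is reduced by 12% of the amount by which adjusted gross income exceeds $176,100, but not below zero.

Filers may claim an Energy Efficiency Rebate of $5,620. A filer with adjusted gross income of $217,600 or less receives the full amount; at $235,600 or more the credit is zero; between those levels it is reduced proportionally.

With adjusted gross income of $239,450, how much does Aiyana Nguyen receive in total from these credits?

$298

Education Credit: 12% of the $63,350 excess over $176,100 is $7,602; credit = $7,900 − $7,602 = $298.
Energy Efficiency Rebate: $239,450 is at or above $235,600, so the credit is $0.
Total: $298 + $0 = $298.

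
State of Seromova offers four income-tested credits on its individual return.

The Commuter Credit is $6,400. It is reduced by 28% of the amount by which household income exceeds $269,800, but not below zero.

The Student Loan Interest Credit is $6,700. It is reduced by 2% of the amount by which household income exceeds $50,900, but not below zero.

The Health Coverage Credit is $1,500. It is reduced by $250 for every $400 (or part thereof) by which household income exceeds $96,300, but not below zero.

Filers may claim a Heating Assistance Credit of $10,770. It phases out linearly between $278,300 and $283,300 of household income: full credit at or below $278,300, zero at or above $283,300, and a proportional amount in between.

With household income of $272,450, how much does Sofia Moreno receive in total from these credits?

$18,697

Commuter Credit: 28% of the $2,650 excess over $269,800 is $742; credit = $6,400 − $742 = $5,658.
Student Loan Interest Credit: 2% of the $221,550 excess over $50,900 is $4,431; credit = $6,700 − $4,431 = $2,269.
Health Coverage Credit: income exceeds $96,300 by $176,150 → 441 increments × $250 = $110,250 ≥ base, so the credit is $0.
Heating Assistance Credit: $272,450 is at or below the $278,300 threshold, so the full $10,770 applies.
Total: $5,658 + $2,269 + $0 + $10,770 = $18,697.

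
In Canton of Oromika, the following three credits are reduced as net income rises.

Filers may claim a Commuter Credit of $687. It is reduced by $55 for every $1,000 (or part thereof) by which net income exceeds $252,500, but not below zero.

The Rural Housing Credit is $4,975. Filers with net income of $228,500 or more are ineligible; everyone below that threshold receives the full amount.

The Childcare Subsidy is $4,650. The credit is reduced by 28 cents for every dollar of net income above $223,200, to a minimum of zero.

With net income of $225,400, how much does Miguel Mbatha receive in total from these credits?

Commuter Credit: $225,400 is at or below the $252,500 threshold, so the full $687 applies.
Rural Housing Credit: $225,400 is below the $228,500 cutoff, so the full $4,975 applies.
Childcare Subsidy: 28% of the $2,200 excess over $223,200 is $616; credit = $4,650 − $616 = $4,034.
Total: $687 + $4,975 + $4,034 = $9,696.

$9,696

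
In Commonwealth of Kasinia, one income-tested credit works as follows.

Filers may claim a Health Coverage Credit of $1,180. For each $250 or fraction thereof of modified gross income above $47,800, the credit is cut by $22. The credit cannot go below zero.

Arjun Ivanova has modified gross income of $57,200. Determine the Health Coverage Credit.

$344

Health Coverage Credit: income exceeds $47,800 by $9,400, which is 38 full-or-partial $250 increments; reduction = 38 × $22 = $836, leaving $344.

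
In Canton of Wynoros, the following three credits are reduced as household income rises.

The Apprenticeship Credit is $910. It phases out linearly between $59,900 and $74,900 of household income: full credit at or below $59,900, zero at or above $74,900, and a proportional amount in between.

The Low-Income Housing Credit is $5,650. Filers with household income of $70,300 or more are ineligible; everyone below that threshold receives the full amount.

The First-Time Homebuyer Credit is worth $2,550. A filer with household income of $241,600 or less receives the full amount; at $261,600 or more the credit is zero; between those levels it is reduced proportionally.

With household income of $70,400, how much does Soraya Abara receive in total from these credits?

$2,823

Apprenticeship Credit: $70,400 is $10,500 into a $15,000 phase-out range, leaving 4,500/15,000 of the credit: $910 × 4,500/15,000 = $273.
Low-Income Housing Credit: $70,400 meets or exceeds the $70,300 cutoff, so the credit is $0.
First-Time Homebuyer Credit: $70,400 is at or below the $241,600 threshold, so the full $2,550 applies.
Total: $273 + $0 + $2,550 = $2,823.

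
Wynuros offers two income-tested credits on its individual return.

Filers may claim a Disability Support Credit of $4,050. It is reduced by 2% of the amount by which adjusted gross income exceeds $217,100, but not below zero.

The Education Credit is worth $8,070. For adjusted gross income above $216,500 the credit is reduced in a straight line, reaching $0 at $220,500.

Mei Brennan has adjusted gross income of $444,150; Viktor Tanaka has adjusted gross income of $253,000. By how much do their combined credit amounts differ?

$3,332

Mei ($444,150): Disability Support Credit: 2% of the $227,050 excess over $217,100 is $4,541 ≥ base, so the credit is $0. Education Credit: $444,150 is at or above $220,500, so the credit is $0. total $0 + $0 = $0
Viktor ($253,000): Disability Support Credit: 2% of the $35,900 excess over $217,100 is $718; credit = $4,050 − $718 = $3,332. Education Credit: $253,000 is at or above $220,500, so the credit is $0. total $3,332 + $0 = $3,332
Difference: |$0 − $3,332| = $3,332.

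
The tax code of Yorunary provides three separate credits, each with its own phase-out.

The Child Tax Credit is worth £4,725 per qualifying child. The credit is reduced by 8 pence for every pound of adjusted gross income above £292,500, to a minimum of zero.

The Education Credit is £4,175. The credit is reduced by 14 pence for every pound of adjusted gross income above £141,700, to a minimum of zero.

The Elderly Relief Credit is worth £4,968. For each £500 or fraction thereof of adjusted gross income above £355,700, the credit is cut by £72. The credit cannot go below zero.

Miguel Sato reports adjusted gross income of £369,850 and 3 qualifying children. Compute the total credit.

Child Tax Credit: base = 3 × £4,725 = £14,175. 8% of the £77,350 excess over £292,500 is £6,188; credit = £14,175 − £6,188 = £7,987.
Education Credit: 14% of the £228,150 excess over £141,700 is £31,941 ≥ base, so the credit is £0.
Elderly Relief Credit: income exceeds £355,700 by £14,150, which is 29 full-or-partial £500 increments; reduction = 29 × £72 = £2,088, leaving £2,880.
Total: £7,987 + £0 + £2,880 = £10,867.

£10,867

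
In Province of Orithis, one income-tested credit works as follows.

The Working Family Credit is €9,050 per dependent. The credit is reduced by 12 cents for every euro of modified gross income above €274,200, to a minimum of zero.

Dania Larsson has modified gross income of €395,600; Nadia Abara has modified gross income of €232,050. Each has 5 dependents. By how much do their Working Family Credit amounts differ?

€14,568

Dania (€395,600): Working Family Credit: base = 5 × €9,050 = €45,250. 12% of the €121,400 excess over €274,200 is €14,568; credit = €45,250 − €14,568 = €30,682.
Nadia (€232,050): Working Family Credit: base = 5 × €9,050 = €45,250. €232,050 is at or below the €274,200 threshold, so the full €45,250 applies.
Difference: |€30,682 − €45,250| = €14,568.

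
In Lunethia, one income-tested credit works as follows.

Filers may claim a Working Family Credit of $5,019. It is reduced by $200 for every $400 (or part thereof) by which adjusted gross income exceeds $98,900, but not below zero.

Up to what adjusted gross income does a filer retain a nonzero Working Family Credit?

$108,900

After 25 increments the reduction is 25 × $200 = $5,000, leaving $19; one more increment wipes it out. Increment 25 ends at excess 25 × $400 = $10,000, so the highest qualifying income is $98,900 + $10,000 = $108,900.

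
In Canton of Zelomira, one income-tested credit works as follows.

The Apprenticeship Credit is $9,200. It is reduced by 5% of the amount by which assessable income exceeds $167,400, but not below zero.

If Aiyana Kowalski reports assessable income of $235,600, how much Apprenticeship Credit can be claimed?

Apprenticeship Credit: 5% of the $68,200 excess over $167,400 is $3,410; credit = $9,200 − $3,410 = $5,790.

$5,790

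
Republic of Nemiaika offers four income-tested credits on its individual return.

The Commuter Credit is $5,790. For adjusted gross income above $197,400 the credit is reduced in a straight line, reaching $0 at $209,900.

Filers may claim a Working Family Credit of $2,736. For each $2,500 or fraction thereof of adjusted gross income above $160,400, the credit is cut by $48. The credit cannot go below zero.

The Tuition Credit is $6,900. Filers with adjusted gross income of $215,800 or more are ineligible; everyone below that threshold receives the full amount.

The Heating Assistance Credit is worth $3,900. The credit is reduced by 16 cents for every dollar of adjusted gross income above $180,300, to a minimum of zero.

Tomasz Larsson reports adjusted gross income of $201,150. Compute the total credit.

$13,437

Commuter Credit: $201,150 is $3,750 into a $12,500 phase-out range, leaving 8,750/12,500 of the credit: $5,790 × 8,750/12,500 = $4,053.
Working Family Credit: income exceeds $160,400 by $40,750, which is 17 full-or-partial $2,500 increments; reduction = 17 × $48 = $816, leaving $1,920.
Tuition Credit: $201,150 is below the $215,800 cutoff, so the full $6,900 applies.
Heating Assistance Credit: 16% of the $20,850 excess over $180,300 is $3,336; credit = $3,900 − $3,336 = $564.
Total: $4,053 + $1,920 + $6,900 + $564 = $13,437.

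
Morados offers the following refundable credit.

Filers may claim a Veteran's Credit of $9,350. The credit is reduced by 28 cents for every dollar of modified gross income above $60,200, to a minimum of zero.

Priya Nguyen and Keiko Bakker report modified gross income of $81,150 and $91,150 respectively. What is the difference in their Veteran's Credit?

Priya ($81,150): Veteran's Credit: 28% of the $20,950 excess over $60,200 is $5,866; credit = $9,350 − $5,866 = $3,484.
Keiko ($91,150): Veteran's Credit: 28% of the $30,950 excess over $60,200 is $8,666; credit = $9,350 − $8,666 = $684.
Difference: |$3,484 − $684| = $2,800.

$2,800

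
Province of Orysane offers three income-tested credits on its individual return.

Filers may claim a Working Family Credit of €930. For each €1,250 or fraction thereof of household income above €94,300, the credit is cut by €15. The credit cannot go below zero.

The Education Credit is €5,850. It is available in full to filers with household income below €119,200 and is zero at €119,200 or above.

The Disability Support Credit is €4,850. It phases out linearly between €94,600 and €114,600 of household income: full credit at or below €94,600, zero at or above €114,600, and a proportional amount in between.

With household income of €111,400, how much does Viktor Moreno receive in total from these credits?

€7,346

Working Family Credit: income exceeds €94,300 by €17,100, which is 14 full-or-partial €1,250 increments; reduction = 14 × €15 = €210, leaving €720.
Education Credit: €111,400 is below the €119,200 cutoff, so the full €5,850 applies.
Disability Support Credit: €111,400 is €16,800 into a €20,000 phase-out range, leaving 3,200/20,000 of the credit: €4,850 × 3,200/20,000 = €776.
Total: €720 + €5,850 + €776 = €7,346.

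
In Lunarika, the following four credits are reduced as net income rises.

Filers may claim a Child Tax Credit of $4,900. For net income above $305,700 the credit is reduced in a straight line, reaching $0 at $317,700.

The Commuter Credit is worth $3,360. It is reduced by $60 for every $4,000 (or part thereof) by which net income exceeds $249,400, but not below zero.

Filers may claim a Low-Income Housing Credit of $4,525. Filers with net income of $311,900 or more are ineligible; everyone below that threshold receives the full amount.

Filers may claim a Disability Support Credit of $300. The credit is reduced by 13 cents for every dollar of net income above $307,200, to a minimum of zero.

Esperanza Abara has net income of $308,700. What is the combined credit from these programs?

$10,765

Child Tax Credit: $308,700 is $3,000 into a $12,000 phase-out range, leaving 9,000/12,000 of the credit: $4,900 × 9,000/12,000 = $3,675.
Commuter Credit: income exceeds $249,400 by $59,300, which is 15 full-or-partial $4,000 increments; reduction = 15 × $60 = $900, leaving $2,460.
Low-Income Housing Credit: $308,700 is below the $311,900 cutoff, so the full $4,525 applies.
Disability Support Credit: 13% of the $1,500 excess over $307,200 is $195; credit = $300 − $195 = $105.
Total: $3,675 + $2,460 + $4,525 + $105 = $10,765.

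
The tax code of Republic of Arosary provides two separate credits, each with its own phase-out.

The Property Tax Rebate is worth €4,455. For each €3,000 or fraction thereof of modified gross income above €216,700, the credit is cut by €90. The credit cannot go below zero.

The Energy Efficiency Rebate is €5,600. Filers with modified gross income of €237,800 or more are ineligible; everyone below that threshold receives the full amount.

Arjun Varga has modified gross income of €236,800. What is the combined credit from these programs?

Property Tax Rebate: income exceeds €216,700 by €20,100, which is 7 full-or-partial €3,000 increments; reduction = 7 × €90 = €630, leaving €3,825.
Energy Efficiency Rebate: €236,800 is below the €237,800 cutoff, so the full €5,600 applies.
Total: €3,825 + €5,600 = €9,425.

€9,425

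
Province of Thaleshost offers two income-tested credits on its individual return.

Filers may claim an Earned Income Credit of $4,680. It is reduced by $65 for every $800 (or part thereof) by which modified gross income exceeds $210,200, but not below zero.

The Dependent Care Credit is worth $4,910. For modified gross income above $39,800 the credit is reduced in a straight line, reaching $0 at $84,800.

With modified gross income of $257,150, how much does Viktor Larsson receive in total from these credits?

$845

Earned Income Credit: income exceeds $210,200 by $46,950, which is 59 full-or-partial $800 increments; reduction = 59 × $65 = $3,835, leaving $845.
Dependent Care Credit: $257,150 is at or above $84,800, so the credit is $0.
Total: $845 + $0 = $845.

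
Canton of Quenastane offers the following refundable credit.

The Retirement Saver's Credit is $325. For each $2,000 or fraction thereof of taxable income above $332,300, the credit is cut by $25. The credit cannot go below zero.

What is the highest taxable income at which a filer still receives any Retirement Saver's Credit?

After 12 increments the reduction is 12 × $25 = $300, leaving $25; one more increment wipes it out. Increment 12 ends at excess 12 × $2,000 = $24,000, so the highest qualifying income is $332,300 + $24,000 = $356,300.

$356,300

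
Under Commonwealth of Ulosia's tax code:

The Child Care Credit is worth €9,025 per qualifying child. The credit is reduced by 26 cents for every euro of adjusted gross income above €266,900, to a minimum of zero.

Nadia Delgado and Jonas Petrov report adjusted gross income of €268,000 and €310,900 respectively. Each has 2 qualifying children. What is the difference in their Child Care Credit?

Nadia (€268,000): Child Care Credit: base = 2 × €9,025 = €18,050. 26% of the €1,100 excess over €266,900 is €286; credit = €18,050 − €286 = €17,764.
Jonas (€310,900): Child Care Credit: base = 2 × €9,025 = €18,050. 26% of the €44,000 excess over €266,900 is €11,440; credit = €18,050 − €11,440 = €6,610.
Difference: |€17,764 − €6,610| = €11,154.

€11,154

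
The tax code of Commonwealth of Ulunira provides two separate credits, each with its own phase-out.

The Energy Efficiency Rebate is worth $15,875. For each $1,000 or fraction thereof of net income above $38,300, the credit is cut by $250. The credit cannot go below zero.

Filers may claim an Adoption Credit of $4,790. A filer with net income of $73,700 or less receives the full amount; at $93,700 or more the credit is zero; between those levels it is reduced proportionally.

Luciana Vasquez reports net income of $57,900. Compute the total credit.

Energy Efficiency Rebate: income exceeds $38,300 by $19,600, which is 20 full-or-partial $1,000 increments; reduction = 20 × $250 = $5,000, leaving $10,875.
Adoption Credit: $57,900 is at or below the $73,700 threshold, so the full $4,790 applies.
Total: $10,875 + $4,790 = $15,665.

$15,665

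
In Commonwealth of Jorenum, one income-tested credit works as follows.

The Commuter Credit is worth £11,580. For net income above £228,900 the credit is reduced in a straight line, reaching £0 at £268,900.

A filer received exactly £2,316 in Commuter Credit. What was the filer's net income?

£2,316 is 2,316/11,580 of the full £11,580, so 9,264/11,580 of the £40,000 range has been used: income = £228,900 + £40,000 × 9,264/11,580 = £260,900.

£260,900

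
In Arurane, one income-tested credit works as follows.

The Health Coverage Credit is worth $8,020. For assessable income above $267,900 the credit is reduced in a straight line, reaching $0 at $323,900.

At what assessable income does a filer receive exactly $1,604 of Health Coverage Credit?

$312,700

$1,604 is 1,604/8,020 of the full $8,020, so 6,416/8,020 of the $56,000 range has been used: income = $267,900 + $56,000 × 6,416/8,020 = $312,700.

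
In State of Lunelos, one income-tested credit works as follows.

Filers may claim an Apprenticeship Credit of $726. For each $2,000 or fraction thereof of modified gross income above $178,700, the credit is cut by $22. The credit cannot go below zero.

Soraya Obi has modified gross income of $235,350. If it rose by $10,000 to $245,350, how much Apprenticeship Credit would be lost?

$88

At $235,350 — income exceeds $178,700 by $56,650, which is 29 full-or-partial $2,000 increments; reduction = 29 × $22 = $638, leaving $88.
At $245,350 — income exceeds $178,700 by $66,650 → 34 increments × $22 = $748 ≥ base, so the credit is $0.
Lost: $88 − $0 = $88.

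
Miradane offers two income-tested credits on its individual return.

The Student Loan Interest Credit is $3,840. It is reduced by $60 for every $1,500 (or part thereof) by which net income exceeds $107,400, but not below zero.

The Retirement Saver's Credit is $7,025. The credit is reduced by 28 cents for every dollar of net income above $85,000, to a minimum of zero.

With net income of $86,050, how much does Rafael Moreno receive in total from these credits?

Student Loan Interest Credit: $86,050 is at or below the $107,400 threshold, so the full $3,840 applies.
Retirement Saver's Credit: 28% of the $1,050 excess over $85,000 is $294; credit = $7,025 − $294 = $6,731.
Total: $3,840 + $6,731 = $10,571.

$10,571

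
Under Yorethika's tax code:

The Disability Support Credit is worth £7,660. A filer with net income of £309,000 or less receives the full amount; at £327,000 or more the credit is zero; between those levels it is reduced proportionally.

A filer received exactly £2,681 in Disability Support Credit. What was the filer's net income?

£2,681 is 2,681/7,660 of the full £7,660, so 4,979/7,660 of the £18,000 range has been used: income = £309,000 + £18,000 × 4,979/7,660 = £320,700.

£320,700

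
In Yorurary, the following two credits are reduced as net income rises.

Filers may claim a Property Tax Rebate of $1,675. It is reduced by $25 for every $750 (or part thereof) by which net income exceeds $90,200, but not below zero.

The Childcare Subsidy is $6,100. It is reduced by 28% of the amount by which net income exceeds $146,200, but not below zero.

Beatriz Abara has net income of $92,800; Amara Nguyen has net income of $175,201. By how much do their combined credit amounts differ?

$7,675

Beatriz ($92,800): Property Tax Rebate: income exceeds $90,200 by $2,600, which is 4 full-or-partial $750 increments; reduction = 4 × $25 = $100, leaving $1,575. Childcare Subsidy: $92,800 is at or below the $146,200 threshold, so the full $6,100 applies. total $1,575 + $6,100 = $7,675
Amara ($175,201): Property Tax Rebate: income exceeds $90,200 by $85,001 → 114 increments × $25 = $2,850 ≥ base, so the credit is $0. Childcare Subsidy: 28% of the $29,001 excess over $146,200 is $8,120.28 ≥ base, so the credit is $0. total $0 + $0 = $0
Difference: |$7,675 − $0| = $7,675.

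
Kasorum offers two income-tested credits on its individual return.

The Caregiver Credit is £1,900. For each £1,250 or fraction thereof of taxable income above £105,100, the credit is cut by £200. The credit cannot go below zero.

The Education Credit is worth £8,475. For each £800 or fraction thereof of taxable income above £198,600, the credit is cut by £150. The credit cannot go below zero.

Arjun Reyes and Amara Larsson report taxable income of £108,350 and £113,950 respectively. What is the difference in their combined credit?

Arjun (£108,350): Caregiver Credit: income exceeds £105,100 by £3,250, which is 3 full-or-partial £1,250 increments; reduction = 3 × £200 = £600, leaving £1,300. Education Credit: £108,350 is at or below the £198,600 threshold, so the full £8,475 applies. total £1,300 + £8,475 = £9,775
Amara (£113,950): Caregiver Credit: income exceeds £105,100 by £8,850, which is 8 full-or-partial £1,250 increments; reduction = 8 × £200 = £1,600, leaving £300. Education Credit: £113,950 is at or below the £198,600 threshold, so the full £8,475 applies. total £300 + £8,475 = £8,775
Difference: |£9,775 − £8,775| = £1,000.

£1,000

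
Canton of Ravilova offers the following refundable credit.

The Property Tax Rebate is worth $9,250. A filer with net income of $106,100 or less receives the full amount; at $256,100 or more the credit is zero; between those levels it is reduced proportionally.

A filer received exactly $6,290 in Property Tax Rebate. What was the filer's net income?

$6,290 is 6,290/9,250 of the full $9,250, so 2,960/9,250 of the $150,000 range has been used: income = $106,100 + $150,000 × 2,960/9,250 = $154,100.

$154,100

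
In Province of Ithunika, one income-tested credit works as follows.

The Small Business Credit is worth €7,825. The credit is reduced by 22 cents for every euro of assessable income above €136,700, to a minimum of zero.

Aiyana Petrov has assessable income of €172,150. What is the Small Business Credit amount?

€26

Small Business Credit: 22% of the €35,450 excess over €136,700 is €7,799; credit = €7,825 − €7,799 = €26.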